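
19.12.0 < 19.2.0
False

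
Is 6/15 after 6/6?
Yes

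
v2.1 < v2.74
True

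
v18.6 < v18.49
True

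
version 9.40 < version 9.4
False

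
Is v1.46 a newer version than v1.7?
Yes. Version numbers are compared segment by segment as integers, not as decimals: minor version 46 > 7, so v1.46 > v1.7 (even though the decimal 1.46 < 1.7).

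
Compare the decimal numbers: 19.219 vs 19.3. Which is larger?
19.3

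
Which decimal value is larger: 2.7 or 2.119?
2.7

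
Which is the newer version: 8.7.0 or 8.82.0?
8.82.0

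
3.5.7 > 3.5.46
False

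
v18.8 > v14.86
True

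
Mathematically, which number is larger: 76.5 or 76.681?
76.681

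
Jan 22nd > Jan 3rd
True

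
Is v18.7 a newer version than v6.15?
Yes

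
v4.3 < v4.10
True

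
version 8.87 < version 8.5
False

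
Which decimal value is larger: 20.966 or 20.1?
20.966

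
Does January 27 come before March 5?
Yes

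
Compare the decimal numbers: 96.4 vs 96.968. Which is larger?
96.968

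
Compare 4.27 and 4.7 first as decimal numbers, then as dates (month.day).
As decimals: 4.27 < 4.7. As dates: 4/27 is later than 4/7 (day 27 > day 7).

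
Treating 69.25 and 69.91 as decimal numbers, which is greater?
69.91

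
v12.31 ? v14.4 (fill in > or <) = <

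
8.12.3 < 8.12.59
True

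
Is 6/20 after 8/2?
No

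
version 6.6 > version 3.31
True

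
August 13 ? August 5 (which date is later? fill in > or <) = >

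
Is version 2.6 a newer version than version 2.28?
No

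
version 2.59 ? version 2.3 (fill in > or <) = >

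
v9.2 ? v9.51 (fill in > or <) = <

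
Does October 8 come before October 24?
Yes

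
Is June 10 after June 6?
Yes. Day 10 comes after day 6 in June — this is a date comparison, not a decimal one (the decimal 6.10 would be smaller than 6.6).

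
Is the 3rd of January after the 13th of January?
No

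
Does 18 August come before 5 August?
No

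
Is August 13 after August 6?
Yes. Day 13 comes after day 6 in August — this is a date comparison, not a decimal one (the decimal 8.13 would be smaller than 8.6).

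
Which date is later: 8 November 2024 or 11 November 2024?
11 November 2024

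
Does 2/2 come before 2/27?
Yes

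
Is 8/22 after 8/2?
Yes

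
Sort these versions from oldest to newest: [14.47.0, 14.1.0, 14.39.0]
[14.1.0, 14.39.0, 14.47.0]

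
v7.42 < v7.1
False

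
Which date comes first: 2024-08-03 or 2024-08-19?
2024-08-03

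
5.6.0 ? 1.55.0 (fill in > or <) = >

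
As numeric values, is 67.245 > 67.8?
False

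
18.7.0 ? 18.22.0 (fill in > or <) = <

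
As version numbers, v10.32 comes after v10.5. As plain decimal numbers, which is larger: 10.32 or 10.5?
10.5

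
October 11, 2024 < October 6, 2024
False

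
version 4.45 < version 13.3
True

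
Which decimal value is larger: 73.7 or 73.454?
73.7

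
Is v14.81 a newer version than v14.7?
Yes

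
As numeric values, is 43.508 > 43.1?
True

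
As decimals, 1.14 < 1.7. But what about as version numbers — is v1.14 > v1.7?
True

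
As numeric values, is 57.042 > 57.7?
False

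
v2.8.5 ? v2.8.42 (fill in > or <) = <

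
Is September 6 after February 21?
Yes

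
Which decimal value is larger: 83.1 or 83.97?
83.97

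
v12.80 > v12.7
True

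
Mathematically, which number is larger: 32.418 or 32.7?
32.7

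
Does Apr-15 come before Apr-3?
No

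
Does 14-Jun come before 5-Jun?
No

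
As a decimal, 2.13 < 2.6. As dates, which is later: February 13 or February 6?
February 13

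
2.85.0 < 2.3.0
False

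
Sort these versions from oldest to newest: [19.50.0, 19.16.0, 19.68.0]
[19.16.0, 19.50.0, 19.68.0]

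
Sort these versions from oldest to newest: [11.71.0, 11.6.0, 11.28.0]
[11.6.0, 11.28.0, 11.71.0]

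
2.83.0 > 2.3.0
True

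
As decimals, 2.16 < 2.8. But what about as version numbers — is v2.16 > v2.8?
True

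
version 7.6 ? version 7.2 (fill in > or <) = >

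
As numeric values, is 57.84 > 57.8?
True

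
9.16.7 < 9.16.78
True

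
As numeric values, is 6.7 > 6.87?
False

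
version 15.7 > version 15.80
False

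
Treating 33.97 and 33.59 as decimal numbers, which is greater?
33.97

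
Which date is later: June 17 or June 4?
June 17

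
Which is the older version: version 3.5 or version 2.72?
version 2.72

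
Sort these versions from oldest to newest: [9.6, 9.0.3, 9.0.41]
[9.0.3, 9.0.41, 9.6]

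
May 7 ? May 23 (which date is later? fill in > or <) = <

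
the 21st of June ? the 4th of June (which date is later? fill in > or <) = >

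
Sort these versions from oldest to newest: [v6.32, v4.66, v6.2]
[v4.66, v6.2, v6.32]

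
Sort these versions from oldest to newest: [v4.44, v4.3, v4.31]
[v4.3, v4.31, v4.44]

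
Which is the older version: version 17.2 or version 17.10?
version 17.2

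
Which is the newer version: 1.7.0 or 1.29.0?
1.29.0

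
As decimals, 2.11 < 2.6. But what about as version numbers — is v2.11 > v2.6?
True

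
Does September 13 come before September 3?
No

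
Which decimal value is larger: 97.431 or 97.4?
97.431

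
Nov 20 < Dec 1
True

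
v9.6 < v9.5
False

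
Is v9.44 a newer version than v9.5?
Yes. Version numbers are compared segment by segment as integers, not as decimals: minor version 44 > 5, so v9.44 > v9.5 (even though the decimal 9.44 < 9.5).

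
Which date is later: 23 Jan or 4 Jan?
23 Jan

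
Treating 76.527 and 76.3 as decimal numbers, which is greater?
76.527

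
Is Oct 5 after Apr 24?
Yes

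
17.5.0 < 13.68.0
False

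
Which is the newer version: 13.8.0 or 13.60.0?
13.60.0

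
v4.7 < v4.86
True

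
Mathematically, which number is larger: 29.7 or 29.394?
29.7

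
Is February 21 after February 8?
Yes. Day 21 comes after day 8 in February — this is a date comparison, not a decimal one (the decimal 2.21 would be smaller than 2.8).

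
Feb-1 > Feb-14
False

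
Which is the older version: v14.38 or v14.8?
v14.8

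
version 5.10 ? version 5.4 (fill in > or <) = >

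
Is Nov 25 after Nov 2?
Yes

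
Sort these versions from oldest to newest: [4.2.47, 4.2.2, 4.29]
[4.2.2, 4.2.47, 4.29]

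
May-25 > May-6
True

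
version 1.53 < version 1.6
False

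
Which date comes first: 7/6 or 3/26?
3/26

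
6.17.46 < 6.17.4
False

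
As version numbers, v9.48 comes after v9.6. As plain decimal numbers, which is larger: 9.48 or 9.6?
9.6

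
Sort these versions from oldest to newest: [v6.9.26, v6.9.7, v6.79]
[v6.9.7, v6.9.26, v6.79]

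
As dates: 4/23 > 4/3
True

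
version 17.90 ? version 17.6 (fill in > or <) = >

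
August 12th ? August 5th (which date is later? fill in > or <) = >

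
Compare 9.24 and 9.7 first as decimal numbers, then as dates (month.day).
As decimals: 9.24 < 9.7. As dates: 9/24 is later than 9/7 (day 24 > day 7).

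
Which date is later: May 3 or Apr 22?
May 3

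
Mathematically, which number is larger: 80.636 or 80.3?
80.636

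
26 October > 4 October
True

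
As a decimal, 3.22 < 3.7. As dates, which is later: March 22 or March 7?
March 22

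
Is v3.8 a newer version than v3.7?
Yes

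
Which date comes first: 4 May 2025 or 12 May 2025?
4 May 2025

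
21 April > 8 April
True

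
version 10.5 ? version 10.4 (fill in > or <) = >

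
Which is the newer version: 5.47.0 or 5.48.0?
5.48.0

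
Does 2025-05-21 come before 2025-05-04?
No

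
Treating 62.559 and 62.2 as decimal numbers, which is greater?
62.559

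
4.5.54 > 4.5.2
True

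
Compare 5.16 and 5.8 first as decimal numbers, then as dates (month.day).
As decimals: 5.16 < 5.8. As dates: 5/16 is later than 5/8 (day 16 > day 8).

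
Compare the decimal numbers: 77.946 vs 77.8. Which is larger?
77.946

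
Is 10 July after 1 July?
Yes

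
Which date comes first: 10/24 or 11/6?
10/24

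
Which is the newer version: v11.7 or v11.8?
v11.8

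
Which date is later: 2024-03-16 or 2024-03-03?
2024-03-16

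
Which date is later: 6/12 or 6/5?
6/12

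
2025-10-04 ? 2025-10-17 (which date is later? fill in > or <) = <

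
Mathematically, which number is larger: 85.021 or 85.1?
85.1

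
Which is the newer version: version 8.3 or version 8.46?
version 8.46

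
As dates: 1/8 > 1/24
False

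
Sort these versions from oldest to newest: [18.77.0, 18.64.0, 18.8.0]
[18.8.0, 18.64.0, 18.77.0]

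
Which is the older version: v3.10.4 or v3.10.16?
v3.10.4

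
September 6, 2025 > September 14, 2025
False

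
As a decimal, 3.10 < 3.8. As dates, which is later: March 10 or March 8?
March 10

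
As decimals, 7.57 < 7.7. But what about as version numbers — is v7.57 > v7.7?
True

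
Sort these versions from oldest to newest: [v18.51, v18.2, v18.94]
[v18.2, v18.51, v18.94]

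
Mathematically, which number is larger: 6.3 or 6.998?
6.998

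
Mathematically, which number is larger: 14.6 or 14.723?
14.723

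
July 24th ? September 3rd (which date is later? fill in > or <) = <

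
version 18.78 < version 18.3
False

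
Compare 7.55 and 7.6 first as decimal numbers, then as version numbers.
As decimals: 7.55 < 7.6. As versions: v7.55 > v7.6 (minor version 55 > 6).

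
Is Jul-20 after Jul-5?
Yes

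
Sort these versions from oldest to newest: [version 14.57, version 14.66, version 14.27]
[version 14.27, version 14.57, version 14.66]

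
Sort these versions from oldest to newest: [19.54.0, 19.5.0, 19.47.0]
[19.5.0, 19.47.0, 19.54.0]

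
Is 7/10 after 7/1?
Yes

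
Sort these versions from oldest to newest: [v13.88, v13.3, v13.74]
[v13.3, v13.74, v13.88]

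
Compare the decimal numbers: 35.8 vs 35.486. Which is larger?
35.8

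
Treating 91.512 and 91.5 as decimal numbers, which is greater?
91.512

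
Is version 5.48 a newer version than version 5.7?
Yes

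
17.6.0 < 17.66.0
True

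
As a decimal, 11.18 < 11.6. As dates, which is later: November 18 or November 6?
November 18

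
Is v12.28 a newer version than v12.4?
Yes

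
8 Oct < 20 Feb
False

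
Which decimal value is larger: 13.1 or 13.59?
13.59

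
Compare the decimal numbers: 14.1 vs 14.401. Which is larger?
14.401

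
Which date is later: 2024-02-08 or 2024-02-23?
2024-02-23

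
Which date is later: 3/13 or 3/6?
3/13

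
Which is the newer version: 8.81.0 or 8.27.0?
8.81.0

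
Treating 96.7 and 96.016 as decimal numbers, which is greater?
96.7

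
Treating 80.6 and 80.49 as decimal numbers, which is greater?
80.6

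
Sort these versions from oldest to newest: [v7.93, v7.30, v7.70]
[v7.30, v7.70, v7.93]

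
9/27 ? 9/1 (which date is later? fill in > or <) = >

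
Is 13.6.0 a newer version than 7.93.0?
Yes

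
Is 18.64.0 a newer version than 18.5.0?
Yes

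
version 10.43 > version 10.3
True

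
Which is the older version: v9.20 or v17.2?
v9.20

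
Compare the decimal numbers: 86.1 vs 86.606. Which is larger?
86.606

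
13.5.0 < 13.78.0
True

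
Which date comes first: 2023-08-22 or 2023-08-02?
2023-08-02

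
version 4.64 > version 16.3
False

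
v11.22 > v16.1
False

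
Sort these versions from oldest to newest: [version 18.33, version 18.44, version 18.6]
[version 18.6, version 18.33, version 18.44]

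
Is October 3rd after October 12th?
No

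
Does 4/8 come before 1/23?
No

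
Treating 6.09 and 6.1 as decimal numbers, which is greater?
6.1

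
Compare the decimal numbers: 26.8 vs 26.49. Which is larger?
26.8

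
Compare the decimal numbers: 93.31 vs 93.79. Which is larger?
93.79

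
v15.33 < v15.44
True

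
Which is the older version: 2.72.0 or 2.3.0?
2.3.0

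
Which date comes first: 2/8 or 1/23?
1/23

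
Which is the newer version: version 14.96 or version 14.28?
version 14.96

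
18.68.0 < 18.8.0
False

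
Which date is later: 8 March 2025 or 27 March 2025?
27 March 2025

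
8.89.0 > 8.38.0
True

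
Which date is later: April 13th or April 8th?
April 13th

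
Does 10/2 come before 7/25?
No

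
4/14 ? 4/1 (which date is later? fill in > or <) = >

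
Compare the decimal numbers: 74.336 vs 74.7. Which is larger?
74.7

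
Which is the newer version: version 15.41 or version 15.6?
version 15.41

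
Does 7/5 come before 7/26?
Yes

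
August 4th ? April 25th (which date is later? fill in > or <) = >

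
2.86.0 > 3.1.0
False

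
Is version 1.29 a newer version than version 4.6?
No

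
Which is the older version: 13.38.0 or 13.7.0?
13.7.0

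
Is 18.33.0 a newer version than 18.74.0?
No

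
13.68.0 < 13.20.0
False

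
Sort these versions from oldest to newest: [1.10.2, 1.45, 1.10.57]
[1.10.2, 1.10.57, 1.45]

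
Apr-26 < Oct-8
True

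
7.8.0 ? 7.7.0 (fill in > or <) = >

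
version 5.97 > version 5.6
True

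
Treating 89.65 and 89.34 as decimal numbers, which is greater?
89.65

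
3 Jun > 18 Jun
False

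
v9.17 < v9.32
True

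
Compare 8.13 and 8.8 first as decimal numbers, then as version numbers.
As decimals: 8.13 < 8.8. As versions: v8.13 > v8.8 (minor version 13 > 8).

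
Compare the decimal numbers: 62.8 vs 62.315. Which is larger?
62.8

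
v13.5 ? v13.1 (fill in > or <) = >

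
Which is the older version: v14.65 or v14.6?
v14.6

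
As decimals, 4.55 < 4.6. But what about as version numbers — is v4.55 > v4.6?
True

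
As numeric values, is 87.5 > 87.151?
True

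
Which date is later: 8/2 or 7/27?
8/2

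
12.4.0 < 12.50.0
True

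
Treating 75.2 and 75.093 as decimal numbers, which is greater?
75.2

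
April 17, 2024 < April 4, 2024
False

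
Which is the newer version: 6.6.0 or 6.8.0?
6.8.0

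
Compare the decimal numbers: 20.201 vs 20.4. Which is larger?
20.4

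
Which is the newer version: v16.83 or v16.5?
v16.83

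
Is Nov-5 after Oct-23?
Yes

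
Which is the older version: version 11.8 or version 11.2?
version 11.2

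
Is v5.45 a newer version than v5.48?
No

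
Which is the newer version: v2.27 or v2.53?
v2.53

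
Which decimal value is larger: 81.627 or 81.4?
81.627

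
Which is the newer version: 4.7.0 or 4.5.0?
4.7.0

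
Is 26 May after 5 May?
Yes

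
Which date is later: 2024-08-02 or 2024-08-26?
2024-08-26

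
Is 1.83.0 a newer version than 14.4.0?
No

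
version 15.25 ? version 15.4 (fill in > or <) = >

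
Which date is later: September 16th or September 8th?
September 16th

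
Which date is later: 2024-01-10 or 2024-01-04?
2024-01-10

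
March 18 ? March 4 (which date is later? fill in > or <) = >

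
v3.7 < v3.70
True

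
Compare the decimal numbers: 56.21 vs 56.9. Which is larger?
56.9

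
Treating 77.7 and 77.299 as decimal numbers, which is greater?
77.7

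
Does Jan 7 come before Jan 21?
Yes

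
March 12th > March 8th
True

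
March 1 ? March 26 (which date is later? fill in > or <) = <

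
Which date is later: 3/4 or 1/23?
3/4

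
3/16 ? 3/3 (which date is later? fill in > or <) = >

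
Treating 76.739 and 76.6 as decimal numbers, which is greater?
76.739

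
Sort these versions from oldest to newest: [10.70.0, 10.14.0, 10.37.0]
[10.14.0, 10.37.0, 10.70.0]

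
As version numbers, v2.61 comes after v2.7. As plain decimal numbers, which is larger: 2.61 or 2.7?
2.7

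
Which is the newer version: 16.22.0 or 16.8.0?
16.22.0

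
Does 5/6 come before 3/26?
No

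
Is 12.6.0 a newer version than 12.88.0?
No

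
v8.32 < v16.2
True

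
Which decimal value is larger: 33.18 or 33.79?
33.79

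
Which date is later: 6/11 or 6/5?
6/11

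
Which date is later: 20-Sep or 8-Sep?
20-Sep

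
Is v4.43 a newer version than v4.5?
Yes. Version numbers are compared segment by segment as integers, not as decimals: minor version 43 > 5, so v4.43 > v4.5 (even though the decimal 4.43 < 4.5).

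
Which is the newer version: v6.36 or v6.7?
v6.36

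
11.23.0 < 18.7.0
True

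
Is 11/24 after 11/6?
Yes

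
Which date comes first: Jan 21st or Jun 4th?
Jan 21st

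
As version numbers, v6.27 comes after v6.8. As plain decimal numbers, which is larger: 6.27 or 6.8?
6.8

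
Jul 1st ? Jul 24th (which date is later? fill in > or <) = <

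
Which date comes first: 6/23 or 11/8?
6/23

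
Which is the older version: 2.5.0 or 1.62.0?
1.62.0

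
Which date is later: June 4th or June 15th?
June 15th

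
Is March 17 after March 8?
Yes. Day 17 comes after day 8 in March — this is a date comparison, not a decimal one (the decimal 3.17 would be smaller than 3.8).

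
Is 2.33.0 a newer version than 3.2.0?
No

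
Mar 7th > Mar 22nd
False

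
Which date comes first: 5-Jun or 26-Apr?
26-Apr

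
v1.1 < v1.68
True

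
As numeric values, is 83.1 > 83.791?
False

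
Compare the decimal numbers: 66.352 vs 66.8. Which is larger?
66.8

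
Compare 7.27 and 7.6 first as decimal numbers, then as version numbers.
As decimals: 7.27 < 7.6. As versions: v7.27 > v7.6 (minor version 27 > 6).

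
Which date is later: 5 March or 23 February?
5 March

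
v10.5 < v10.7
True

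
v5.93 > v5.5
True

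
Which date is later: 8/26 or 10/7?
10/7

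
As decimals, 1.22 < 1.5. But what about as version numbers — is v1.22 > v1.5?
True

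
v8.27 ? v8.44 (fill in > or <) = <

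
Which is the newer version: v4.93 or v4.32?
v4.93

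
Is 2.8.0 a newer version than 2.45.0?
No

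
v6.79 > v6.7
True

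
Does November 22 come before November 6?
No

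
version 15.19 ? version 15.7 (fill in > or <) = >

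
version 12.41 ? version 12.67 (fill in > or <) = <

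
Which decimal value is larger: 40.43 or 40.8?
40.8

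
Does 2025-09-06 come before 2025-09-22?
Yes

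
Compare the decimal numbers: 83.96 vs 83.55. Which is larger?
83.96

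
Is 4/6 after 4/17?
No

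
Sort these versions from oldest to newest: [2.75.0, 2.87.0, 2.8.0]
[2.8.0, 2.75.0, 2.87.0]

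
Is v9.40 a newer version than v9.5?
Yes. Version numbers are compared segment by segment as integers, not as decimals: minor version 40 > 5, so v9.40 > v9.5 (even though the decimal 9.40 < 9.5).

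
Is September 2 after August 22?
Yes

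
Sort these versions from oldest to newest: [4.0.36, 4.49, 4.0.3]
[4.0.3, 4.0.36, 4.49]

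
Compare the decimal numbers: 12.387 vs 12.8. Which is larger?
12.8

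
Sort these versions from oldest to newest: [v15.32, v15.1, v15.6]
[v15.1, v15.6, v15.32]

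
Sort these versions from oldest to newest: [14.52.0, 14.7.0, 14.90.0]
[14.7.0, 14.52.0, 14.90.0]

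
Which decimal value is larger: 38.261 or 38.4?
38.4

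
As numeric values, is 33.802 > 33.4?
True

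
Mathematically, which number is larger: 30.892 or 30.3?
30.892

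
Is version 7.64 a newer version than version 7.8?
Yes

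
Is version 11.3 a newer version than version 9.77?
Yes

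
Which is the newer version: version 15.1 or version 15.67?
version 15.67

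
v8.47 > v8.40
True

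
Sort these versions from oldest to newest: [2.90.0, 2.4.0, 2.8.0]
[2.4.0, 2.8.0, 2.90.0]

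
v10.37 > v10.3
True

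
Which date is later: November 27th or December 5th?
December 5th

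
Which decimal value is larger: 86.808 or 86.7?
86.808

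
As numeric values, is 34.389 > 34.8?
False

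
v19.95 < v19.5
False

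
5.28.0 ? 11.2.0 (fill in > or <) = <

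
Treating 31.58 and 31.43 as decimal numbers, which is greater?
31.58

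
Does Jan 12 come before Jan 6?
No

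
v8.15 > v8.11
True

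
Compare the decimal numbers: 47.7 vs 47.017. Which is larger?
47.7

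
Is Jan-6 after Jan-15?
No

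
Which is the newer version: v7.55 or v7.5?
v7.55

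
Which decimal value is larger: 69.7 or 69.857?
69.857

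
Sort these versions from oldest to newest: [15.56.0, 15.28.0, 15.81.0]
[15.28.0, 15.56.0, 15.81.0]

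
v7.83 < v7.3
False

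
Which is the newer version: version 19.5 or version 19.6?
version 19.6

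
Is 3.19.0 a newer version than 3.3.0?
Yes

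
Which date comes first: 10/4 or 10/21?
10/4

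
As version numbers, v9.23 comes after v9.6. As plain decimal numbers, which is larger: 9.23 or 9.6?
9.6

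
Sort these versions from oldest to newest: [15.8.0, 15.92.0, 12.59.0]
[12.59.0, 15.8.0, 15.92.0]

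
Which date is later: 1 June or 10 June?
10 June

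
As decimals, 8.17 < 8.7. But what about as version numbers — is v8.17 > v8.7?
True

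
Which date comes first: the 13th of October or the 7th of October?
the 7th of October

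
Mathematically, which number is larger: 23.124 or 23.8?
23.8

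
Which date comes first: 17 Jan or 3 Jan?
3 Jan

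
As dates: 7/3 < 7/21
True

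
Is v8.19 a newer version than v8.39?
No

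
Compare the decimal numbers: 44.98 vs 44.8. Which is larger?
44.98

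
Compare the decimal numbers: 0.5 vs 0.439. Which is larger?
0.5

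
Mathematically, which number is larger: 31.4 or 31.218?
31.4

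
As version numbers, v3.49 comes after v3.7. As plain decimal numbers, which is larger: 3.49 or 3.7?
3.7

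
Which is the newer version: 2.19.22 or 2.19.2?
2.19.22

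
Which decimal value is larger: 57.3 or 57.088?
57.3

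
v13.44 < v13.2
False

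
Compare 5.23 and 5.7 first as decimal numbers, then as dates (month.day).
As decimals: 5.23 < 5.7. As dates: 5/23 is later than 5/7 (day 23 > day 7).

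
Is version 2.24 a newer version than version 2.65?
No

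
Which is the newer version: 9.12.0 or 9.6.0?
9.12.0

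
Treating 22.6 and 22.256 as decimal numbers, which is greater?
22.6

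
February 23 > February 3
True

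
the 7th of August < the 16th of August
True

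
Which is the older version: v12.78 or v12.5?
v12.5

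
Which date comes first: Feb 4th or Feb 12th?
Feb 4th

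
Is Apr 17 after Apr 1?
Yes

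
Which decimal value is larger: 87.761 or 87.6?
87.761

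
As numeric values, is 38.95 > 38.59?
True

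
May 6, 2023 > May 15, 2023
False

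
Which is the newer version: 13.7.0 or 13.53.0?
13.53.0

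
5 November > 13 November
False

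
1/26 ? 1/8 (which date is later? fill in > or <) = >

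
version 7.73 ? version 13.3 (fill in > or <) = <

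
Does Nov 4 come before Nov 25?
Yes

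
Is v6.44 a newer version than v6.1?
Yes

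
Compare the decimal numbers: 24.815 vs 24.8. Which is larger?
24.815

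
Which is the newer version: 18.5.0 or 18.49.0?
18.49.0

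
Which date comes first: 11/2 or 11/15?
11/2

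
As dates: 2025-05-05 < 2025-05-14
True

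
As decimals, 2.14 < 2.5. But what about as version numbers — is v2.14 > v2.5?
True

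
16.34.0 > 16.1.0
True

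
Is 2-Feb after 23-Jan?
Yes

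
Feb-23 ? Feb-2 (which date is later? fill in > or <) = >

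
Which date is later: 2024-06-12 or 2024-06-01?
2024-06-12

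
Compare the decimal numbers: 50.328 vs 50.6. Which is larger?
50.6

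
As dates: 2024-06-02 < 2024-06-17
True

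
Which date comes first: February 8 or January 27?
January 27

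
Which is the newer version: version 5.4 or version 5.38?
version 5.38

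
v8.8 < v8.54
True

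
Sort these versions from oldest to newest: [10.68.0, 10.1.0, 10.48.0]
[10.1.0, 10.48.0, 10.68.0]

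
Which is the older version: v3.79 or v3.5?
v3.5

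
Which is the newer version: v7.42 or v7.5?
v7.42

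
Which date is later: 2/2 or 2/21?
2/21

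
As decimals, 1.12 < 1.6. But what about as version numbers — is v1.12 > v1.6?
True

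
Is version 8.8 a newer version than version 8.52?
No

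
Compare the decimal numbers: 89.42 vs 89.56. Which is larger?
89.56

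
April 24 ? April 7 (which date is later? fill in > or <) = >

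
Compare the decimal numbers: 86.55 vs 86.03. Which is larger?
86.55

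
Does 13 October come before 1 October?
No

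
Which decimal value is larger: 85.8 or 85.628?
85.8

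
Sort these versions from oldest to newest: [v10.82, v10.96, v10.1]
[v10.1, v10.82, v10.96]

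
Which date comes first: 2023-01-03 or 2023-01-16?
2023-01-03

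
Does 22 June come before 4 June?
No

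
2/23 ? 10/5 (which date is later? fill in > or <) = <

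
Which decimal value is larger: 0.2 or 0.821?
0.821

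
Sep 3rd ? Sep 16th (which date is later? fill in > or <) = <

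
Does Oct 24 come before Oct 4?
No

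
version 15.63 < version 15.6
False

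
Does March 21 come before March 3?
No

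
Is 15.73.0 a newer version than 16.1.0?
No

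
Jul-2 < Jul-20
True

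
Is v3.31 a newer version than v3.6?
Yes. Version numbers are compared segment by segment as integers, not as decimals: minor version 31 > 6, so v3.31 > v3.6 (even though the decimal 3.31 < 3.6).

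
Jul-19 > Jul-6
True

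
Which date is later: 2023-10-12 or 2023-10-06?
2023-10-12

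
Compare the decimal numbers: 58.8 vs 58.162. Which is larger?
58.8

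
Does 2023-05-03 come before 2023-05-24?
Yes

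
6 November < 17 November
True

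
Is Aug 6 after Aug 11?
No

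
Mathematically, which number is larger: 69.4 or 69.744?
69.744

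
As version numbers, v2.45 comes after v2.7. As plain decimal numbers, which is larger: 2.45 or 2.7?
2.7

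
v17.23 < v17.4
False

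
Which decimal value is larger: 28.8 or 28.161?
28.8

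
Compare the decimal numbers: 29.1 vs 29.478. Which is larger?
29.478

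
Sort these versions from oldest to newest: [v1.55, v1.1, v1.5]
[v1.1, v1.5, v1.55]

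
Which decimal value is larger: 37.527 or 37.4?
37.527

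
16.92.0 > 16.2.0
True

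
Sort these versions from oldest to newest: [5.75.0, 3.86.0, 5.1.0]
[3.86.0, 5.1.0, 5.75.0]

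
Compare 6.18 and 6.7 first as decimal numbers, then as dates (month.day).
As decimals: 6.18 < 6.7. As dates: 6/18 is later than 6/7 (day 18 > day 7).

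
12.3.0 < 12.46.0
True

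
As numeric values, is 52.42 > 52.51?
False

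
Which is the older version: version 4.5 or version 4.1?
version 4.1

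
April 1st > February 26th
True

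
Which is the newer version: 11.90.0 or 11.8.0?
11.90.0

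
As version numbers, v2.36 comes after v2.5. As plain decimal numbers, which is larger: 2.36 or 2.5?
2.5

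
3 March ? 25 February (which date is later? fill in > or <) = >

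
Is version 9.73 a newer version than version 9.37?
Yes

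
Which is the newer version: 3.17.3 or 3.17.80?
3.17.80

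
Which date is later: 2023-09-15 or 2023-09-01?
2023-09-15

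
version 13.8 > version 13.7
True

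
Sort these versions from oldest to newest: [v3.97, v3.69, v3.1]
[v3.1, v3.69, v3.97]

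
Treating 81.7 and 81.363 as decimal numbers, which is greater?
81.7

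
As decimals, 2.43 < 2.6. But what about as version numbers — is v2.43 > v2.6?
True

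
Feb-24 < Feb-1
False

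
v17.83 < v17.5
False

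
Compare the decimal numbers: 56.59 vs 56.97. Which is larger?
56.97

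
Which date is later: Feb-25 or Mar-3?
Mar-3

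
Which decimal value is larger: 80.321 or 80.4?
80.4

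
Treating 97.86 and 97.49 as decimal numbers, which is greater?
97.86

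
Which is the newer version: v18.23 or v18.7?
v18.23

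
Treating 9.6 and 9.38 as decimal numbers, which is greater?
9.6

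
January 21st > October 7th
False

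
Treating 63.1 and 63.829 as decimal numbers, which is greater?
63.829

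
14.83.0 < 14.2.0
False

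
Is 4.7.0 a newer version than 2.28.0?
Yes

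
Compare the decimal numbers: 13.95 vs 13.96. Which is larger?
13.96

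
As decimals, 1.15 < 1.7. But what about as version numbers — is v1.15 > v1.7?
True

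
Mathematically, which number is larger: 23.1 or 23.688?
23.688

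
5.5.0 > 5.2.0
True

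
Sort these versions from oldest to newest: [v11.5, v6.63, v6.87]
[v6.63, v6.87, v11.5]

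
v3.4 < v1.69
False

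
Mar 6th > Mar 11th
False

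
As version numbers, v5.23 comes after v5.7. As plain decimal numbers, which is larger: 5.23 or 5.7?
5.7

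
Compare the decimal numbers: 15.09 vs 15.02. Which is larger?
15.09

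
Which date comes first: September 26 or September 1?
September 1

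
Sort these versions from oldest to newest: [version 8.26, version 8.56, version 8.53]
[version 8.26, version 8.53, version 8.56]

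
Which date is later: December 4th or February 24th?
December 4th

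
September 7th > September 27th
False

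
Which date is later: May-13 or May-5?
May-13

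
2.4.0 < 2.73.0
True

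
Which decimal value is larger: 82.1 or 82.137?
82.137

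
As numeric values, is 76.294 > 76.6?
False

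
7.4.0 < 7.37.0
True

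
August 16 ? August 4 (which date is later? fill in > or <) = >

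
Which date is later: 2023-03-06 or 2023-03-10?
2023-03-10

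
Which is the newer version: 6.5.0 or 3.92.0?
6.5.0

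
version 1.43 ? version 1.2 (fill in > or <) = >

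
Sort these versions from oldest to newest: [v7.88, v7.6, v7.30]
[v7.6, v7.30, v7.88]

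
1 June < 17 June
True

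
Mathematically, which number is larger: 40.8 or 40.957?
40.957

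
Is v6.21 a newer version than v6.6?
Yes. Version numbers are compared segment by segment as integers, not as decimals: minor version 21 > 6, so v6.21 > v6.6 (even though the decimal 6.21 < 6.6).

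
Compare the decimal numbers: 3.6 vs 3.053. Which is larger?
3.6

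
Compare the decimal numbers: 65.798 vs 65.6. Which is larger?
65.798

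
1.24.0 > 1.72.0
False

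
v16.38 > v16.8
True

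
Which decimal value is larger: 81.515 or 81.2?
81.515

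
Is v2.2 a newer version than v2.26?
No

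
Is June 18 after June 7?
Yes. Day 18 comes after day 7 in June — this is a date comparison, not a decimal one (the decimal 6.18 would be smaller than 6.7).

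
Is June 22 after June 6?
Yes. Day 22 comes after day 6 in June — this is a date comparison, not a decimal one (the decimal 6.22 would be smaller than 6.6).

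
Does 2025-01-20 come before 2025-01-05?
No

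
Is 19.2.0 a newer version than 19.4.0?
No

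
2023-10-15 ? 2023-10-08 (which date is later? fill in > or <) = >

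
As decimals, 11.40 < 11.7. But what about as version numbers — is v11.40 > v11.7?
True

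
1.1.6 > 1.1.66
False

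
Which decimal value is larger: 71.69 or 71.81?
71.81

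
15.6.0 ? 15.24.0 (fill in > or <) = <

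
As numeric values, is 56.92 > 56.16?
True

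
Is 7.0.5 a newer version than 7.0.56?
No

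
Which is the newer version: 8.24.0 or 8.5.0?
8.24.0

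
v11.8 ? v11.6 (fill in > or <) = >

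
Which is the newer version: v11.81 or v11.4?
v11.81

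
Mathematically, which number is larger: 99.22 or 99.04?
99.22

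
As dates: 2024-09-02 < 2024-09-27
True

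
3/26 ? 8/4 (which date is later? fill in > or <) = <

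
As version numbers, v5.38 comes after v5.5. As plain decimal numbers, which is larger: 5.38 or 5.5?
5.5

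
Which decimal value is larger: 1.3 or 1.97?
1.97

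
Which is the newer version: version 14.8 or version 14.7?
version 14.8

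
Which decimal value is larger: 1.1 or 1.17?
1.17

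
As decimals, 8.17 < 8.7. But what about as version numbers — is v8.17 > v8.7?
True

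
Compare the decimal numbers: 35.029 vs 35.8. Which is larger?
35.8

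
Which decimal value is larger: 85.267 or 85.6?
85.6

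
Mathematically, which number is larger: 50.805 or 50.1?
50.805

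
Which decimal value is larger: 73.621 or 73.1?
73.621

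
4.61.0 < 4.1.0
False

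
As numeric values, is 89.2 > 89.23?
False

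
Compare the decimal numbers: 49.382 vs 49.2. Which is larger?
49.382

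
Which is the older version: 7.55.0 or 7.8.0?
7.8.0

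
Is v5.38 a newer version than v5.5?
Yes. Version numbers are compared segment by segment as integers, not as decimals: minor version 38 > 5, so v5.38 > v5.5 (even though the decimal 5.38 < 5.5).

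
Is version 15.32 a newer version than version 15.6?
Yes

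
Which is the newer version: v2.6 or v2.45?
v2.45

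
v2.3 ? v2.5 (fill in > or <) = <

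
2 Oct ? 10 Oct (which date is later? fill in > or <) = <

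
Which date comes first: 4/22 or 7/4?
4/22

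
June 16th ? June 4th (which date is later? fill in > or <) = >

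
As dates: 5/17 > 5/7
True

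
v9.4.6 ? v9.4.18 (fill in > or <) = <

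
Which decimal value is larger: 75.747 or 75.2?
75.747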